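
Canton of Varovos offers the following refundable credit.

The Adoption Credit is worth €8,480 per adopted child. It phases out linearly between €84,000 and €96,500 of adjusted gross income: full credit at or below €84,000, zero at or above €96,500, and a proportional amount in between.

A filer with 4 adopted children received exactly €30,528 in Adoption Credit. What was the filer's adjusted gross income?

€85,250

Full credit = 4 × €8,480 = €33,920.
€30,528 is 30,528/33,920 of the full €33,920, so 3,392/33,920 of the €12,500 range has been used: income = €84,000 + €12,500 × 3,392/33,920 = €85,250.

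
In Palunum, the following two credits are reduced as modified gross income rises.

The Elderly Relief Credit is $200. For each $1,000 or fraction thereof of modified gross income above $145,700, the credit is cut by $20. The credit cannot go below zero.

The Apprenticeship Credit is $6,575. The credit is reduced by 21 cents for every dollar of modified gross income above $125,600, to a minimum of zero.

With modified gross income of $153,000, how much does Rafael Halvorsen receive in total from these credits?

Elderly Relief Credit: income exceeds $145,700 by $7,300, which is 8 full-or-partial $1,000 increments; reduction = 8 × $20 = $160, leaving $40.
Apprenticeship Credit: 21% of the $27,400 excess over $125,600 is $5,754; credit = $6,575 − $5,754 = $821.
Total: $40 + $821 = $861.

$861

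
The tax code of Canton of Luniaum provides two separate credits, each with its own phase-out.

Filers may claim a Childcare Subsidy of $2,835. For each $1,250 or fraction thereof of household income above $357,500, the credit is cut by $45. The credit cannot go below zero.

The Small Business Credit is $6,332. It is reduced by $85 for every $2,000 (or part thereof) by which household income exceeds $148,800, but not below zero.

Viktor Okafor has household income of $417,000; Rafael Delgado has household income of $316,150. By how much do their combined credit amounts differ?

Viktor ($417,000): Childcare Subsidy: income exceeds $357,500 by $59,500, which is 48 full-or-partial $1,250 increments; reduction = 48 × $45 = $2,160, leaving $675. Small Business Credit: income exceeds $148,800 by $268,200 → 135 increments × $85 = $11,475 ≥ base, so the credit is $0. total $675 + $0 = $675
Rafael ($316,150): Childcare Subsidy: $316,150 is at or below the $357,500 threshold, so the full $2,835 applies. Small Business Credit: income exceeds $148,800 by $167,350 → 84 increments × $85 = $7,140 ≥ base, so the credit is $0. total $2,835 + $0 = $2,835
Difference: |$675 − $2,835| = $2,160.

$2,160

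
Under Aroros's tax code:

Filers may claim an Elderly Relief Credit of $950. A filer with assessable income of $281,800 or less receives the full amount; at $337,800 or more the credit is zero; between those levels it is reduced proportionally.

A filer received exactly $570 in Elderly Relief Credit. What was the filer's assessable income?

$570 is 570/950 of the full $950, so 380/950 of the $56,000 range has been used: income = $281,800 + $56,000 × 380/950 = $304,200.

$304,200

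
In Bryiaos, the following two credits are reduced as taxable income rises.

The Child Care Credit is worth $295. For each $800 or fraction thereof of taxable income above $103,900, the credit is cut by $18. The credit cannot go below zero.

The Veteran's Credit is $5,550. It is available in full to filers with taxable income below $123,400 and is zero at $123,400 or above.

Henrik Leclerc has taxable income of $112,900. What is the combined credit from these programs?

$5,629

Child Care Credit: income exceeds $103,900 by $9,000, which is 12 full-or-partial $800 increments; reduction = 12 × $18 = $216, leaving $79.
Veteran's Credit: $112,900 is below the $123,400 cutoff, so the full $5,550 applies.
Total: $79 + $5,550 = $5,629.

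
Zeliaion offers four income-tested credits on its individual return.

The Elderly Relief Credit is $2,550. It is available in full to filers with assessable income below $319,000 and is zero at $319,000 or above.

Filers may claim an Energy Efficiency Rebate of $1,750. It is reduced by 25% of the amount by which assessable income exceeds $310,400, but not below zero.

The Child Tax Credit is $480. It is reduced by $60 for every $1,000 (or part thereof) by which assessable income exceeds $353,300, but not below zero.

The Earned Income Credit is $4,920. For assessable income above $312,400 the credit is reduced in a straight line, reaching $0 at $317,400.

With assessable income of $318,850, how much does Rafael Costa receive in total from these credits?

$3,030

Elderly Relief Credit: $318,850 is below the $319,000 cutoff, so the full $2,550 applies.
Energy Efficiency Rebate: 25% of the $8,450 excess over $310,400 is $2,112.50 ≥ base, so the credit is $0.
Child Tax Credit: $318,850 is at or below the $353,300 threshold, so the full $480 applies.
Earned Income Credit: $318,850 is at or above $317,400, so the credit is $0.
Total: $2,550 + $0 + $480 + $0 = $3,030.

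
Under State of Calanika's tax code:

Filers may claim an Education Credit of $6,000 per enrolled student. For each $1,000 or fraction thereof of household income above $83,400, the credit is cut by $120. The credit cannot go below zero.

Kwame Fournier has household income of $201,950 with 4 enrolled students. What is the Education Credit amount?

Education Credit: base = 4 × $6,000 = $24,000. income exceeds $83,400 by $118,550, which is 119 full-or-partial $1,000 increments; reduction = 119 × $120 = $14,280, leaving $9,720.

$9,720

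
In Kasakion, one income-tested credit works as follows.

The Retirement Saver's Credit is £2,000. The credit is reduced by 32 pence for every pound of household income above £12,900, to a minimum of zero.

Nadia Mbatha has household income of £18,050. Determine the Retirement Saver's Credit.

£352

Retirement Saver's Credit: 32% of the £5,150 excess over £12,900 is £1,648; credit = £2,000 − £1,648 = £352.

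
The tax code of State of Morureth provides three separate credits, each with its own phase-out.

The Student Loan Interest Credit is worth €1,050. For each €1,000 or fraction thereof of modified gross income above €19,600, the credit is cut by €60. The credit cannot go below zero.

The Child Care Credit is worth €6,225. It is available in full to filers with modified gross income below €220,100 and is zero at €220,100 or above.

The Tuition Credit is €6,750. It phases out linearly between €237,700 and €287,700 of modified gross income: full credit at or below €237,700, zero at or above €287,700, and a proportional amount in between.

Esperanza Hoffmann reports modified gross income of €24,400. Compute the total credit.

Student Loan Interest Credit: income exceeds €19,600 by €4,800, which is 5 full-or-partial €1,000 increments; reduction = 5 × €60 = €300, leaving €750.
Child Care Credit: €24,400 is below the €220,100 cutoff, so the full €6,225 applies.
Tuition Credit: €24,400 is at or below the €237,700 threshold, so the full €6,750 applies.
Total: €750 + €6,225 + €6,750 = €13,725.

€13,725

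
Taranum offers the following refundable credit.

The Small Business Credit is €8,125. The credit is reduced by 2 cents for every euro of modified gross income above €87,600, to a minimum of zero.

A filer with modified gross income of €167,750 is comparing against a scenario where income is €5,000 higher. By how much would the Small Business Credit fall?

€100

At €167,750 — 2% of the €80,150 excess over €87,600 is €1,603; credit = €8,125 − €1,603 = €6,522.
At €172,750 — 2% of the €85,150 excess over €87,600 is €1,703; credit = €8,125 − €1,703 = €6,422.
Lost: €6,522 − €6,422 = €100.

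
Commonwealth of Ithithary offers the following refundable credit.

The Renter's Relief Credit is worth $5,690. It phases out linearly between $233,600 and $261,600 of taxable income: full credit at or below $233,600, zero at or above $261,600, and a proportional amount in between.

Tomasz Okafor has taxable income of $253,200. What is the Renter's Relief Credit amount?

Renter's Relief Credit: $253,200 is $19,600 into a $28,000 phase-out range, leaving 8,400/28,000 of the credit: $5,690 × 8,400/28,000 = $1,707.

$1,707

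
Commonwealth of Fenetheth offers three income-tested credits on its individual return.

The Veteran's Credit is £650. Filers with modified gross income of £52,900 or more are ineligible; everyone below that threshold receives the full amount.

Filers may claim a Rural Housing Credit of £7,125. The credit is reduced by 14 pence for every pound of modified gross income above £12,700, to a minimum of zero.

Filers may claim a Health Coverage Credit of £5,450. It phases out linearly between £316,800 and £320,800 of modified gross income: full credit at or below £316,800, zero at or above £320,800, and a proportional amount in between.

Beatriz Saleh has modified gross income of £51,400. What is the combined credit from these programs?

Veteran's Credit: £51,400 is below the £52,900 cutoff, so the full £650 applies.
Rural Housing Credit: 14% of the £38,700 excess over £12,700 is £5,418; credit = £7,125 − £5,418 = £1,707.
Health Coverage Credit: £51,400 is at or below the £316,800 threshold, so the full £5,450 applies.
Total: £650 + £1,707 + £5,450 = £7,807.

£7,807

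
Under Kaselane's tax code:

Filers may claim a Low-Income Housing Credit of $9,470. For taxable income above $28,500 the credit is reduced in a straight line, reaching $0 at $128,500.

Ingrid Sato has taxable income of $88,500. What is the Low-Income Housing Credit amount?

$3,788

Low-Income Housing Credit: $88,500 is $60,000 into a $100,000 phase-out range, leaving 40,000/100,000 of the credit: $9,470 × 40,000/100,000 = $3,788.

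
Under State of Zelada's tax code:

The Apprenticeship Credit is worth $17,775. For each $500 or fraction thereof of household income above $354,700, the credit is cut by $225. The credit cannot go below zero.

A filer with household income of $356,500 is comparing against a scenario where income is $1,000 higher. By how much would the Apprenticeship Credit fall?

At $356,500 — income exceeds $354,700 by $1,800, which is 4 full-or-partial $500 increments; reduction = 4 × $225 = $900, leaving $16,875.
At $357,500 — income exceeds $354,700 by $2,800, which is 6 full-or-partial $500 increments; reduction = 6 × $225 = $1,350, leaving $16,425.
Lost: $16,875 − $16,425 = $450.

$450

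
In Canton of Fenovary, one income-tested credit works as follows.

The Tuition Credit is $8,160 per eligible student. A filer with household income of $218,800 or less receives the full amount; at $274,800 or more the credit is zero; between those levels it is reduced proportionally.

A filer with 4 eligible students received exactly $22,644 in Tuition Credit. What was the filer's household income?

$235,950

Full credit = 4 × $8,160 = $32,640.
$22,644 is 22,644/32,640 of the full $32,640, so 9,996/32,640 of the $56,000 range has been used: income = $218,800 + $56,000 × 9,996/32,640 = $235,950.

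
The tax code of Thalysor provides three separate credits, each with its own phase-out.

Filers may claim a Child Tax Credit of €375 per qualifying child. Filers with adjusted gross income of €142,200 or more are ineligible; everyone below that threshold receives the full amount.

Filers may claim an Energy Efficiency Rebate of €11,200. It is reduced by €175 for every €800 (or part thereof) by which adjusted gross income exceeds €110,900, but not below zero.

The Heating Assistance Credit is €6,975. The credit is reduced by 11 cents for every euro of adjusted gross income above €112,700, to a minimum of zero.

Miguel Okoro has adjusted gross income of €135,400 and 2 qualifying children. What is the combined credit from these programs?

Child Tax Credit: base = 2 × €375 = €750. €135,400 is below the €142,200 cutoff, so the full €750 applies.
Energy Efficiency Rebate: income exceeds €110,900 by €24,500, which is 31 full-or-partial €800 increments; reduction = 31 × €175 = €5,425, leaving €5,775.
Heating Assistance Credit: 11% of the €22,700 excess over €112,700 is €2,497; credit = €6,975 − €2,497 = €4,478.
Total: €750 + €5,775 + €4,478 = €11,003.

€11,003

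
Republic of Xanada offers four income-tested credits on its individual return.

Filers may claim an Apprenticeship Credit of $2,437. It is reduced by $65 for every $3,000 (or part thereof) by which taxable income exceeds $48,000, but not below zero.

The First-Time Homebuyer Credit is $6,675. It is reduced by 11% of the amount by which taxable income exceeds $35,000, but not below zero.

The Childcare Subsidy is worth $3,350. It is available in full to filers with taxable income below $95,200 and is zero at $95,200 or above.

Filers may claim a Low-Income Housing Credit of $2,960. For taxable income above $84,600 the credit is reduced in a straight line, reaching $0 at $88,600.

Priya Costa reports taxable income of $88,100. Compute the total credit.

Apprenticeship Credit: income exceeds $48,000 by $40,100, which is 14 full-or-partial $3,000 increments; reduction = 14 × $65 = $910, leaving $1,527.
First-Time Homebuyer Credit: 11% of the $53,100 excess over $35,000 is $5,841; credit = $6,675 − $5,841 = $834.
Childcare Subsidy: $88,100 is below the $95,200 cutoff, so the full $3,350 applies.
Low-Income Housing Credit: $88,100 is $3,500 into a $4,000 phase-out range, leaving 500/4,000 of the credit: $2,960 × 500/4,000 = $370.
Total: $1,527 + $834 + $3,350 + $370 = $6,081.

$6,081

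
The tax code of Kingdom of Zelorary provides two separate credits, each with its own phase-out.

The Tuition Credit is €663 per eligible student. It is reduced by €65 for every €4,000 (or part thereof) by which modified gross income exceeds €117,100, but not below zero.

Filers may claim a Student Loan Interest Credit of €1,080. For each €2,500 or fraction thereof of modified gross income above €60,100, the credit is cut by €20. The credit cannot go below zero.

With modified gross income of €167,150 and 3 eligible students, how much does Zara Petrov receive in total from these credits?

€1,364

Tuition Credit: base = 3 × €663 = €1,989. income exceeds €117,100 by €50,050, which is 13 full-or-partial €4,000 increments; reduction = 13 × €65 = €845, leaving €1,144.
Student Loan Interest Credit: income exceeds €60,100 by €107,050, which is 43 full-or-partial €2,500 increments; reduction = 43 × €20 = €860, leaving €220.
Total: €1,144 + €220 = €1,364.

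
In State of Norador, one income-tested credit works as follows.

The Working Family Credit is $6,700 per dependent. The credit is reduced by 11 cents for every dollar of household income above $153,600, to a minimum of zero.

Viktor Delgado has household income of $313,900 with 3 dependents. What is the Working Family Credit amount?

Working Family Credit: base = 3 × $6,700 = $20,100. 11% of the $160,300 excess over $153,600 is $17,633; credit = $20,100 − $17,633 = $2,467.

$2,467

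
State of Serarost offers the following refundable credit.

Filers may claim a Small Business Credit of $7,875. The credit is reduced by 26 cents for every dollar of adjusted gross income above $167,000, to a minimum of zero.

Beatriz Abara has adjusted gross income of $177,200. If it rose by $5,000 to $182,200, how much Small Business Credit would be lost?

$1,300

At $177,200 — 26% of the $10,200 excess over $167,000 is $2,652; credit = $7,875 − $2,652 = $5,223.
At $182,200 — 26% of the $15,200 excess over $167,000 is $3,952; credit = $7,875 − $3,952 = $3,923.
Lost: $5,223 − $3,923 = $1,300.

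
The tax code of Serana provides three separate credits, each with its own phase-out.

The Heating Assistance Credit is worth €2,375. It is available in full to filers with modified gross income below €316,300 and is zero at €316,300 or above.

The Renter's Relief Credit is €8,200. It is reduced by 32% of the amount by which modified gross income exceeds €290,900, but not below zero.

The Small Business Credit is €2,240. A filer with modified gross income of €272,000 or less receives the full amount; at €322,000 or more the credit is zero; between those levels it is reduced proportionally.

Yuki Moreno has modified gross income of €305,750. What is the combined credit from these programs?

€6,551

Heating Assistance Credit: €305,750 is below the €316,300 cutoff, so the full €2,375 applies.
Renter's Relief Credit: 32% of the €14,850 excess over €290,900 is €4,752; credit = €8,200 − €4,752 = €3,448.
Small Business Credit: €305,750 is €33,750 into a €50,000 phase-out range, leaving 16,250/50,000 of the credit: €2,240 × 16,250/50,000 = €728.
Total: €2,375 + €3,448 + €728 = €6,551.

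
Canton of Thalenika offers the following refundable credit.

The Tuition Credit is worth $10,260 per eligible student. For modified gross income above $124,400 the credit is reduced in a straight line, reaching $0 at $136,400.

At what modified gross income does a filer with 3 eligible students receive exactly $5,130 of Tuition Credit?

Full credit = 3 × $10,260 = $30,780.
$5,130 is 5,130/30,780 of the full $30,780, so 25,650/30,780 of the $12,000 range has been used: income = $124,400 + $12,000 × 25,650/30,780 = $134,400.

$134,400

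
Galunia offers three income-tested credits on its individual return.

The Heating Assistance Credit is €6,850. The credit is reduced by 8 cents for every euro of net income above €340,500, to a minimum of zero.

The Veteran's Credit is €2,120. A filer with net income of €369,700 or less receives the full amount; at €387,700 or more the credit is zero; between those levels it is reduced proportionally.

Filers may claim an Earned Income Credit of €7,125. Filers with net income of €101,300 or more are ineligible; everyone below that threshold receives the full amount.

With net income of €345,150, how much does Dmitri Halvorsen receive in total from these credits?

€8,598

Heating Assistance Credit: 8% of the €4,650 excess over €340,500 is €372; credit = €6,850 − €372 = €6,478.
Veteran's Credit: €345,150 is at or below the €369,700 threshold, so the full €2,120 applies.
Earned Income Credit: €345,150 meets or exceeds the €101,300 cutoff, so the credit is €0.
Total: €6,478 + €2,120 + €0 = €8,598.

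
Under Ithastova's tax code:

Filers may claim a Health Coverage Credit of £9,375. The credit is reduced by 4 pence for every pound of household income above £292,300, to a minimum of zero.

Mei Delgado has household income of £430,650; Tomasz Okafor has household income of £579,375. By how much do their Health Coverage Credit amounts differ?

Mei (£430,650): Health Coverage Credit: 4% of the £138,350 excess over £292,300 is £5,534; credit = £9,375 − £5,534 = £3,841.
Tomasz (£579,375): Health Coverage Credit: 4% of the £287,075 excess over £292,300 is £11,483 ≥ base, so the credit is £0.
Difference: |£3,841 − £0| = £3,841.

£3,841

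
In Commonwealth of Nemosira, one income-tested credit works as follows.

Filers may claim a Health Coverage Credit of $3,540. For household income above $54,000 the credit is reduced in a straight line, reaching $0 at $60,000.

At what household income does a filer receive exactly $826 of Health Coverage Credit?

$826 is 826/3,540 of the full $3,540, so 2,714/3,540 of the $6,000 range has been used: income = $54,000 + $6,000 × 2,714/3,540 = $58,600.

$58,600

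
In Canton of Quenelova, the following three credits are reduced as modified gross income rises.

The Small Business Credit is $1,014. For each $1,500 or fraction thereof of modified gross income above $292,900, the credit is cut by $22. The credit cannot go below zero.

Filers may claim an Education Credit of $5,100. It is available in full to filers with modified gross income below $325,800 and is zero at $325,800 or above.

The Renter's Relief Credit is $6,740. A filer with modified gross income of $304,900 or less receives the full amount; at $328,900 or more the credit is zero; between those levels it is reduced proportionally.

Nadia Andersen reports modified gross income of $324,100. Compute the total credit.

$7,000

Small Business Credit: income exceeds $292,900 by $31,200, which is 21 full-or-partial $1,500 increments; reduction = 21 × $22 = $462, leaving $552.
Education Credit: $324,100 is below the $325,800 cutoff, so the full $5,100 applies.
Renter's Relief Credit: $324,100 is $19,200 into a $24,000 phase-out range, leaving 4,800/24,000 of the credit: $6,740 × 4,800/24,000 = $1,348.
Total: $552 + $5,100 + $1,348 = $7,000.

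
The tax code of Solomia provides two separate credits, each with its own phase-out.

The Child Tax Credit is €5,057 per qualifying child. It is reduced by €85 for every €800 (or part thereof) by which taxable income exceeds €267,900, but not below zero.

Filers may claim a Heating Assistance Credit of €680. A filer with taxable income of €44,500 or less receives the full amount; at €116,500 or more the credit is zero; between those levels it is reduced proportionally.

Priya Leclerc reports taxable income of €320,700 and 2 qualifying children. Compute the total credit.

Child Tax Credit: base = 2 × €5,057 = €10,114. income exceeds €267,900 by €52,800, which is 66 full-or-partial €800 increments; reduction = 66 × €85 = €5,610, leaving €4,504.
Heating Assistance Credit: €320,700 is at or above €116,500, so the credit is €0.
Total: €4,504 + €0 = €4,504.

€4,504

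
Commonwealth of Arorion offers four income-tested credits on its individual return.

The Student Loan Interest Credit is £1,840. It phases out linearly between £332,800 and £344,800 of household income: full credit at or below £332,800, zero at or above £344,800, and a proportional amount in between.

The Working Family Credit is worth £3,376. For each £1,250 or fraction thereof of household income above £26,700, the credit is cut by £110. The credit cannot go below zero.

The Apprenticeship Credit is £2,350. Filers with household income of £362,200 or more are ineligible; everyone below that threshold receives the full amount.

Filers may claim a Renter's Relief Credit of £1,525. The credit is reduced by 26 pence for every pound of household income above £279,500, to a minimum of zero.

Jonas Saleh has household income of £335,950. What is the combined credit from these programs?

£3,707

Student Loan Interest Credit: £335,950 is £3,150 into a £12,000 phase-out range, leaving 8,850/12,000 of the credit: £1,840 × 8,850/12,000 = £1,357.
Working Family Credit: income exceeds £26,700 by £309,250 → 248 increments × £110 = £27,280 ≥ base, so the credit is £0.
Apprenticeship Credit: £335,950 is below the £362,200 cutoff, so the full £2,350 applies.
Renter's Relief Credit: 26% of the £56,450 excess over £279,500 is £14,677 ≥ base, so the credit is £0.
Total: £1,357 + £0 + £2,350 + £0 = £3,707.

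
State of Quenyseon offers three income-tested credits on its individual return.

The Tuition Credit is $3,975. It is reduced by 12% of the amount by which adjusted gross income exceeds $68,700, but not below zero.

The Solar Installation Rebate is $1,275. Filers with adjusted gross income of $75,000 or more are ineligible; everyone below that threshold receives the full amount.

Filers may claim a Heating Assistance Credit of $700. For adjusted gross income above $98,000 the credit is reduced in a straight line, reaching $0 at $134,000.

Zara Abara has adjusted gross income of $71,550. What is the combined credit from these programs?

Tuition Credit: 12% of the $2,850 excess over $68,700 is $342; credit = $3,975 − $342 = $3,633.
Solar Installation Rebate: $71,550 is below the $75,000 cutoff, so the full $1,275 applies.
Heating Assistance Credit: $71,550 is at or below the $98,000 threshold, so the full $700 applies.
Total: $3,633 + $1,275 + $700 = $5,608.

$5,608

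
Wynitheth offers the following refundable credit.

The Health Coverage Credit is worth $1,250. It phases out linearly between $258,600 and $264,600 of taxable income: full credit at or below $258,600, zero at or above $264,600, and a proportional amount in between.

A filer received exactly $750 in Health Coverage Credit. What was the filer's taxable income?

$750 is 750/1,250 of the full $1,250, so 500/1,250 of the $6,000 range has been used: income = $258,600 + $6,000 × 500/1,250 = $261,000.

$261,000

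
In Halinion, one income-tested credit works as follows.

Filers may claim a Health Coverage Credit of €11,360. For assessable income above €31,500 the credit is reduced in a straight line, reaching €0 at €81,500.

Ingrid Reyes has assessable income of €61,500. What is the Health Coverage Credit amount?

€4,544

Health Coverage Credit: €61,500 is €30,000 into a €50,000 phase-out range, leaving 20,000/50,000 of the credit: €11,360 × 20,000/50,000 = €4,544.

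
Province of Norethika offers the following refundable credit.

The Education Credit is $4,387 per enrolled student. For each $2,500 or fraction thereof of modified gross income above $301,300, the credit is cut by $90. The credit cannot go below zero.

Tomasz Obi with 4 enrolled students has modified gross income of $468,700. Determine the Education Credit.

Education Credit: base = 4 × $4,387 = $17,548. income exceeds $301,300 by $167,400, which is 67 full-or-partial $2,500 increments; reduction = 67 × $90 = $6,030, leaving $11,518.

$11,518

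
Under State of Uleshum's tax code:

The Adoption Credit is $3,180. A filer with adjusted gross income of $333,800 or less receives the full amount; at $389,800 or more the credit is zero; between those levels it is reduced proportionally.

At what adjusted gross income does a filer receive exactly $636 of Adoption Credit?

$378,600

$636 is 636/3,180 of the full $3,180, so 2,544/3,180 of the $56,000 range has been used: income = $333,800 + $56,000 × 2,544/3,180 = $378,600.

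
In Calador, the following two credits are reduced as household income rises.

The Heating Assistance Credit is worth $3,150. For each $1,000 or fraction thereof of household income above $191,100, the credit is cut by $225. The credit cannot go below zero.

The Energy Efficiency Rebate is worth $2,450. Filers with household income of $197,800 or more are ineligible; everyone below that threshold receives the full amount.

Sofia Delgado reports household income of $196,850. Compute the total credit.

Heating Assistance Credit: income exceeds $191,100 by $5,750, which is 6 full-or-partial $1,000 increments; reduction = 6 × $225 = $1,350, leaving $1,800.
Energy Efficiency Rebate: $196,850 is below the $197,800 cutoff, so the full $2,450 applies.
Total: $1,800 + $2,450 = $4,250.

$4,250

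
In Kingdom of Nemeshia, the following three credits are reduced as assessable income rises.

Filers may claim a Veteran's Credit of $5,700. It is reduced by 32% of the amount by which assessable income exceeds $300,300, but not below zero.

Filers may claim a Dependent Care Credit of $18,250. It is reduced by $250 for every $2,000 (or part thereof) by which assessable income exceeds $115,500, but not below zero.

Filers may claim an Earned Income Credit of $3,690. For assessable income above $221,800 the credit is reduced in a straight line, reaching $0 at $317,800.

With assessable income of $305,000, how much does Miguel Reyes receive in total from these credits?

$4,688

Veteran's Credit: 32% of the $4,700 excess over $300,300 is $1,504; credit = $5,700 − $1,504 = $4,196.
Dependent Care Credit: income exceeds $115,500 by $189,500 → 95 increments × $250 = $23,750 ≥ base, so the credit is $0.
Earned Income Credit: $305,000 is $83,200 into a $96,000 phase-out range, leaving 12,800/96,000 of the credit: $3,690 × 12,800/96,000 = $492.
Total: $4,196 + $0 + $492 = $4,688.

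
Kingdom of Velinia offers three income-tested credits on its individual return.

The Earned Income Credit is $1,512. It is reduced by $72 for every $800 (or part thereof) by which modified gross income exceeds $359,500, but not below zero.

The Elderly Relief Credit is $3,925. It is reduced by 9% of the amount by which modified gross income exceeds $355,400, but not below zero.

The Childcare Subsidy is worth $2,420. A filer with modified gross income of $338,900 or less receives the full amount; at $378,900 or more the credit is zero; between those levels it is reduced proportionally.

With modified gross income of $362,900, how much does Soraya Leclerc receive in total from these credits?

$5,370

Earned Income Credit: income exceeds $359,500 by $3,400, which is 5 full-or-partial $800 increments; reduction = 5 × $72 = $360, leaving $1,152.
Elderly Relief Credit: 9% of the $7,500 excess over $355,400 is $675; credit = $3,925 − $675 = $3,250.
Childcare Subsidy: $362,900 is $24,000 into a $40,000 phase-out range, leaving 16,000/40,000 of the credit: $2,420 × 16,000/40,000 = $968.
Total: $1,152 + $3,250 + $968 = $5,370.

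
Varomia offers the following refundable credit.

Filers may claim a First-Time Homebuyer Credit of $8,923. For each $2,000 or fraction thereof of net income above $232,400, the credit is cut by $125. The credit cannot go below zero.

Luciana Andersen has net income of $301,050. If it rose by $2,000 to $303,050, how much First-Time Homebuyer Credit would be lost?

At $301,050 — income exceeds $232,400 by $68,650, which is 35 full-or-partial $2,000 increments; reduction = 35 × $125 = $4,375, leaving $4,548.
At $303,050 — income exceeds $232,400 by $70,650, which is 36 full-or-partial $2,000 increments; reduction = 36 × $125 = $4,500, leaving $4,423.
Lost: $4,548 − $4,423 = $125.

$125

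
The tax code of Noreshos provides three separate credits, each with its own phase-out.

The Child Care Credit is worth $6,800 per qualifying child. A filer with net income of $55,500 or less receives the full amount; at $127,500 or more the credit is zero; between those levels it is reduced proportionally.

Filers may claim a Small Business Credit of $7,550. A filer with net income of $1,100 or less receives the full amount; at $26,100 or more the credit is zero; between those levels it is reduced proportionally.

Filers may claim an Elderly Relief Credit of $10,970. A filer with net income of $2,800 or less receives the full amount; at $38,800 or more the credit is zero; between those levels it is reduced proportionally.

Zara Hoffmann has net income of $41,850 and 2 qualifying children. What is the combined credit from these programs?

Child Care Credit: base = 2 × $6,800 = $13,600. $41,850 is at or below the $55,500 threshold, so the full $13,600 applies.
Small Business Credit: $41,850 is at or above $26,100, so the credit is $0.
Elderly Relief Credit: $41,850 is at or above $38,800, so the credit is $0.
Total: $13,600 + $0 + $0 = $13,600.

$13,600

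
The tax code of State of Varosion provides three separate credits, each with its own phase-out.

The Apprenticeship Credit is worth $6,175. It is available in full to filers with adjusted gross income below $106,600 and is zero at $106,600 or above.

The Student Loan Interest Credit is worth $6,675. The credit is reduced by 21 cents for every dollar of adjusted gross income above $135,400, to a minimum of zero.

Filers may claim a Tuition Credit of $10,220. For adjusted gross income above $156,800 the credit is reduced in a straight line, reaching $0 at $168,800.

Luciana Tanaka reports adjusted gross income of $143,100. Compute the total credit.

$15,278

Apprenticeship Credit: $143,100 meets or exceeds the $106,600 cutoff, so the credit is $0.
Student Loan Interest Credit: 21% of the $7,700 excess over $135,400 is $1,617; credit = $6,675 − $1,617 = $5,058.
Tuition Credit: $143,100 is at or below the $156,800 threshold, so the full $10,220 applies.
Total: $0 + $5,058 + $10,220 = $15,278.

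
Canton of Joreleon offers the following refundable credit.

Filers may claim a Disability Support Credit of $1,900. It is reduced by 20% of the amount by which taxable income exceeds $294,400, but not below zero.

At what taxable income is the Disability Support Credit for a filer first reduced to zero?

The credit falls by 20% of each dollar above $294,400, so it reaches zero when the excess is $1,900 / 20% = $9,500: income = $294,400 + $9,500 = $303,900.

$303,900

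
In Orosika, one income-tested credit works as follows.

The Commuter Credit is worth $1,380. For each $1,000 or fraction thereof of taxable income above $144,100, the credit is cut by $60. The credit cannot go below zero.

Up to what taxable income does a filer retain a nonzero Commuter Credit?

After 22 increments the reduction is 22 × $60 = $1,320, leaving $60; one more increment wipes it out. Increment 22 ends at excess 22 × $1,000 = $22,000, so the highest qualifying income is $144,100 + $22,000 = $166,100.

$166,100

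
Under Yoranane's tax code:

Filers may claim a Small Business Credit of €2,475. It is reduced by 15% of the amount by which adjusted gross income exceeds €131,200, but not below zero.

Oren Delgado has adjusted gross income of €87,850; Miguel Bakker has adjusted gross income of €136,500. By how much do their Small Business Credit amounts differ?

Oren (€87,850): Small Business Credit: €87,850 is at or below the €131,200 threshold, so the full €2,475 applies.
Miguel (€136,500): Small Business Credit: 15% of the €5,300 excess over €131,200 is €795; credit = €2,475 − €795 = €1,680.
Difference: |€2,475 − €1,680| = €795.

€795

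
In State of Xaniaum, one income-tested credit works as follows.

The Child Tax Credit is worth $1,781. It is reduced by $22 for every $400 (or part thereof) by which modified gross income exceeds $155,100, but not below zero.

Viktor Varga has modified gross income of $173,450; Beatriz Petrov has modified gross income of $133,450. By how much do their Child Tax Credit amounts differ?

Viktor ($173,450): Child Tax Credit: income exceeds $155,100 by $18,350, which is 46 full-or-partial $400 increments; reduction = 46 × $22 = $1,012, leaving $769.
Beatriz ($133,450): Child Tax Credit: $133,450 is at or below the $155,100 threshold, so the full $1,781 applies.
Difference: |$769 − $1,781| = $1,012.

$1,012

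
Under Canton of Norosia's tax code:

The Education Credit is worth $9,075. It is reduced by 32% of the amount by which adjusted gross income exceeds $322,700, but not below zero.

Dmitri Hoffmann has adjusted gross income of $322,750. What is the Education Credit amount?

$9,059

Education Credit: 32% of the $50 excess over $322,700 is $16; credit = $9,075 − $16 = $9,059.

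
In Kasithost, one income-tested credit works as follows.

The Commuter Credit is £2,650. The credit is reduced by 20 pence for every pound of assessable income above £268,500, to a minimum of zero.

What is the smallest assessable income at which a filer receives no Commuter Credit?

The credit falls by 20% of each pound above £268,500, so it reaches zero when the excess is £2,650 / 20% = £13,250: income = £268,500 + £13,250 = £281,750.

£281,750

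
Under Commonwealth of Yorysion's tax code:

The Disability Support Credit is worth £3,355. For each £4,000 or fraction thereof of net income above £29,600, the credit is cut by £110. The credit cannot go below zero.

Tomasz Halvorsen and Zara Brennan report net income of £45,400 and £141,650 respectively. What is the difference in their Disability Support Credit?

£2,750

Tomasz (£45,400): Disability Support Credit: income exceeds £29,600 by £15,800, which is 4 full-or-partial £4,000 increments; reduction = 4 × £110 = £440, leaving £2,915.
Zara (£141,650): Disability Support Credit: income exceeds £29,600 by £112,050, which is 29 full-or-partial £4,000 increments; reduction = 29 × £110 = £3,190, leaving £165.
Difference: |£2,915 − £165| = £2,750.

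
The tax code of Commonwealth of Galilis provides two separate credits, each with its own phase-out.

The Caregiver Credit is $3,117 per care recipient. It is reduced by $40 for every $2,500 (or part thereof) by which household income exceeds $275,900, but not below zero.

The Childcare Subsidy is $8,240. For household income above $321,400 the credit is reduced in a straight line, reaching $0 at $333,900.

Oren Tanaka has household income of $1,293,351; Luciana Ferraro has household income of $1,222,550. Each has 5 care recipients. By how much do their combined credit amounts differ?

$425

Oren ($1,293,351): Caregiver Credit: base = 5 × $3,117 = $15,585. income exceeds $275,900 by $1,017,451 → 407 increments × $40 = $16,280 ≥ base, so the credit is $0. Childcare Subsidy: $1,293,351 is at or above $333,900, so the credit is $0. total $0 + $0 = $0
Luciana ($1,222,550): Caregiver Credit: base = 5 × $3,117 = $15,585. income exceeds $275,900 by $946,650, which is 379 full-or-partial $2,500 increments; reduction = 379 × $40 = $15,160, leaving $425. Childcare Subsidy: $1,222,550 is at or above $333,900, so the credit is $0. total $425 + $0 = $425
Difference: |$0 − $425| = $425.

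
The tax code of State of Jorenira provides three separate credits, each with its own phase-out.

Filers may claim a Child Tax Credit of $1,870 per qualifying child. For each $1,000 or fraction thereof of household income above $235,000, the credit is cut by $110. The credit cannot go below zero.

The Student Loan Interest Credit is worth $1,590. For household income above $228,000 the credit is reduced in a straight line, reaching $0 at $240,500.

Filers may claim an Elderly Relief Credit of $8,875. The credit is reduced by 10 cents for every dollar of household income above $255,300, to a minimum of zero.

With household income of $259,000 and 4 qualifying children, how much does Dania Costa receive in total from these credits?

Child Tax Credit: base = 4 × $1,870 = $7,480. income exceeds $235,000 by $24,000, which is 24 full-or-partial $1,000 increments; reduction = 24 × $110 = $2,640, leaving $4,840.
Student Loan Interest Credit: $259,000 is at or above $240,500, so the credit is $0.
Elderly Relief Credit: 10% of the $3,700 excess over $255,300 is $370; credit = $8,875 − $370 = $8,505.
Total: $4,840 + $0 + $8,505 = $13,345.

$13,345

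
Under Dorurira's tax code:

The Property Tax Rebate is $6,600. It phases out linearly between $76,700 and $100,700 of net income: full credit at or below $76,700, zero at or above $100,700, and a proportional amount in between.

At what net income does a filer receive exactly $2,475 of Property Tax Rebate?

$91,700

$2,475 is 2,475/6,600 of the full $6,600, so 4,125/6,600 of the $24,000 range has been used: income = $76,700 + $24,000 × 4,125/6,600 = $91,700.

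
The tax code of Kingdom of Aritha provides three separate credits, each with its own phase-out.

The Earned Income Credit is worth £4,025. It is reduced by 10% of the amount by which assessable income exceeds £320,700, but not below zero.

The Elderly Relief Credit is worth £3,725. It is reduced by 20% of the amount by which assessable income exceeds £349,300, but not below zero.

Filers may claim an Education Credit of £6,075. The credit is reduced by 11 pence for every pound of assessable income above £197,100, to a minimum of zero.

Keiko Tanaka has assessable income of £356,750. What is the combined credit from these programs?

£2,655

Earned Income Credit: 10% of the £36,050 excess over £320,700 is £3,605; credit = £4,025 − £3,605 = £420.
Elderly Relief Credit: 20% of the £7,450 excess over £349,300 is £1,490; credit = £3,725 − £1,490 = £2,235.
Education Credit: 11% of the £159,650 excess over £197,100 is £17,561.50 ≥ base, so the credit is £0.
Total: £420 + £2,235 + £0 = £2,655.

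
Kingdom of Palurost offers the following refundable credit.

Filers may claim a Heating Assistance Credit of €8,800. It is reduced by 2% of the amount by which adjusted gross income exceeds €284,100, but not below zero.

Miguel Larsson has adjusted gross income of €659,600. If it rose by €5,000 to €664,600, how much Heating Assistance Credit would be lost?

€100

At €659,600 — 2% of the €375,500 excess over €284,100 is €7,510; credit = €8,800 − €7,510 = €1,290.
At €664,600 — 2% of the €380,500 excess over €284,100 is €7,610; credit = €8,800 − €7,610 = €1,190.
Lost: €1,290 − €1,190 = €100.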